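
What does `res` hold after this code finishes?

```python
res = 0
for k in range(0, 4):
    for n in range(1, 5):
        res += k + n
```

k=0,n=1: res = 0+1 = 1
k=0,n=2: res = 1+2 = 3
k=0,n=3: res = 3+3 = 6
k=0,n=4: res = 6+4 = 10
k=1,n=1: res = 10+2 = 12
k=1,n=2: res = 12+3 = 15
k=1,n=3: res = 15+4 = 19
k=1,n=4: res = 19+5 = 24
k=2,n=1: res = 24+3 = 27
k=2,n=2: res = 27+4 = 31
k=2,n=3: res = 31+5 = 36
k=2,n=4: res = 36+6 = 42
k=3,n=1: res = 42+4 = 46
k=3,n=2: res = 46+5 = 51
k=3,n=3: res = 51+6 = 57
k=3,n=4: res = 57+7 = 64

64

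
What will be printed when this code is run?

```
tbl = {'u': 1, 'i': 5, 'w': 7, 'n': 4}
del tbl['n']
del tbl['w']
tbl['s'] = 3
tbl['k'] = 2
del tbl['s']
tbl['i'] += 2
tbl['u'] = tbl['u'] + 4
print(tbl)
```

del 'n' → {'u': 1, 'i': 5, 'w': 7}
del 'w' → {'u': 1, 'i': 5}
tbl['s'] = 3 → {'u': 1, 'i': 5, 's': 3}
tbl['k'] = 2 → {'u': 1, 'i': 5, 's': 3, 'k': 2}
del 's' → {'u': 1, 'i': 5, 'k': 2}
tbl['i'] = 5+2 = 7 → {'u': 1, 'i': 7, 'k': 2}
tbl['u'] = tbl['u']+4 = 5 → {'u': 5, 'i': 7, 'k': 2}

{'u': 5, 'i': 7, 'k': 2}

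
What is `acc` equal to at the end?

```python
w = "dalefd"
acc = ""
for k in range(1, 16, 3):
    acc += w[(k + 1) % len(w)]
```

'ldldl'

k=1: add w[2]='l' → 'l'
k=4: add w[5]='d' → 'ld'
k=7: add w[2]='l' → 'ldl'
k=10: add w[5]='d' → 'ldld'
k=13: add w[2]='l' → 'ldldl'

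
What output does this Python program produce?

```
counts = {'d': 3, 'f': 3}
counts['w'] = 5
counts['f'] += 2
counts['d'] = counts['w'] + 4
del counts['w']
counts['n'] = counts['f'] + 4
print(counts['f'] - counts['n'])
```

counts['w'] = 5 → {'d': 3, 'f': 3, 'w': 5}
counts['f'] = 3+2 = 5 → {'d': 3, 'f': 5, 'w': 5}
counts['d'] = counts['w']+4 = 9 → {'d': 9, 'f': 5, 'w': 5}
del 'w' → {'d': 9, 'f': 5}
counts['n'] = counts['f']+4 = 9 → {'d': 9, 'f': 5, 'n': 9}
counts['f']-counts['n'] = 5-9 = -4

-4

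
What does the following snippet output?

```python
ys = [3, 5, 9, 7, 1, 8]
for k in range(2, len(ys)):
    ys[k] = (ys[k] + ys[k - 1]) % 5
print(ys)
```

k=2: ys[2] = (9+5)%5 = 4 → [3, 5, 4, 7, 1, 8]
k=3: ys[3] = (7+4)%5 = 1 → [3, 5, 4, 1, 1, 8]
k=4: ys[4] = (1+1)%5 = 2 → [3, 5, 4, 1, 2, 8]
k=5: ys[5] = (8+2)%5 = 0 → [3, 5, 4, 1, 2, 0]

[3, 5, 4, 1, 2, 0]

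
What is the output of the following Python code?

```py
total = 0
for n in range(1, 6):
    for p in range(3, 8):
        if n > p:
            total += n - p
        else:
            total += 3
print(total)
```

n=1,p=3: not 1>3, total = 0+3 = 3
n=1,p=4: not 1>4, total = 3+3 = 6
n=1,p=5: not 1>5, total = 6+3 = 9
n=1,p=6: not 1>6, total = 9+3 = 12
n=1,p=7: not 1>7, total = 12+3 = 15
n=2,p=3: not 2>3, total = 15+3 = 18
n=2,p=4: not 2>4, total = 18+3 = 21
n=2,p=5: not 2>5, total = 21+3 = 24
n=2,p=6: not 2>6, total = 24+3 = 27
n=2,p=7: not 2>7, total = 27+3 = 30
n=3,p=3: not 3>3, total = 30+3 = 33
n=3,p=4: not 3>4, total = 33+3 = 36
n=3,p=5: not 3>5, total = 36+3 = 39
n=3,p=6: not 3>6, total = 39+3 = 42
n=3,p=7: not 3>7, total = 42+3 = 45
n=4,p=3: 4>3, total = 45+1 = 46
n=4,p=4: not 4>4, total = 46+3 = 49
n=4,p=5: not 4>5, total = 49+3 = 52
n=4,p=6: not 4>6, total = 52+3 = 55
n=4,p=7: not 4>7, total = 55+3 = 58
n=5,p=3: 5>3, total = 58+2 = 60
n=5,p=4: 5>4, total = 60+1 = 61
n=5,p=5: not 5>5, total = 61+3 = 64
n=5,p=6: not 5>6, total = 64+3 = 67
n=5,p=7: not 5>7, total = 67+3 = 70

70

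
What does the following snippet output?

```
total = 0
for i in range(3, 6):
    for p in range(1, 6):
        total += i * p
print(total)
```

i=3,p=1: total = 0+3 = 3
i=3,p=2: total = 3+6 = 9
i=3,p=3: total = 9+9 = 18
i=3,p=4: total = 18+12 = 30
i=3,p=5: total = 30+15 = 45
i=4,p=1: total = 45+4 = 49
i=4,p=2: total = 49+8 = 57
i=4,p=3: total = 57+12 = 69
i=4,p=4: total = 69+16 = 85
i=4,p=5: total = 85+20 = 105
i=5,p=1: total = 105+5 = 110
i=5,p=2: total = 110+10 = 120
i=5,p=3: total = 120+15 = 135
i=5,p=4: total = 135+20 = 155
i=5,p=5: total = 155+25 = 180

180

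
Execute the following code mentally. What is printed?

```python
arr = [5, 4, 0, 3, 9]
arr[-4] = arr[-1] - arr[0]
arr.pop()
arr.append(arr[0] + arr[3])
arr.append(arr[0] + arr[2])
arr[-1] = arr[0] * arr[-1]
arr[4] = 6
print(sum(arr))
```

43

arr[-4] = arr[-1]-arr[0] = 9-5 = 4 → [5, 4, 0, 3, 9]
pop() removes 9 → [5, 4, 0, 3]
append arr[0]+arr[3] = 5+3 = 8 → [5, 4, 0, 3, 8]
append arr[0]+arr[2] = 5+0 = 5 → [5, 4, 0, 3, 8, 5]
arr[-1] = arr[0]*arr[-1] = 5*5 = 25 → [5, 4, 0, 3, 8, 25]
arr[4] = 6 → [5, 4, 0, 3, 6, 25]
sum = 43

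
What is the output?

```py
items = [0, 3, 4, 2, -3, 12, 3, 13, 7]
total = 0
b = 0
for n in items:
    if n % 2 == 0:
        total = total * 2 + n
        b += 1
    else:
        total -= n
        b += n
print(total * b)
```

-243

n=0: even, total = 0*2+0 = 0; b=1
n=3: not even, total = 0-3 = -3; b=4
n=4: even, total = (-3)*2+4 = -2; b=5
n=2: even, total = (-2)*2+2 = -2; b=6
n=-3: not even, total = (-2)-(-3) = 1; b=3
n=12: even, total = 1*2+12 = 14; b=4
n=3: not even, total = 14-3 = 11; b=7
n=13: not even, total = 11-13 = -2; b=20
n=7: not even, total = (-2)-7 = -9; b=27
total*b = (-9)*27 = -243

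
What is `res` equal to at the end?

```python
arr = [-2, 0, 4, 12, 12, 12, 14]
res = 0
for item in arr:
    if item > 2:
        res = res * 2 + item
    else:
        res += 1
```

310

item=-2: not >2, res = 0+1 = 1
item=0: not >2, res = 1+1 = 2
item=4: >2, res = 2*2+4 = 8
item=12: >2, res = 8*2+12 = 28
item=12: >2, res = 28*2+12 = 68
item=12: >2, res = 68*2+12 = 148
item=14: >2, res = 148*2+14 = 310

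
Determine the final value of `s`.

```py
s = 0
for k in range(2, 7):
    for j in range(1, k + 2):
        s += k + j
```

190

k=2,j=1: s = 0+3 = 3
k=2,j=2: s = 3+4 = 7
k=2,j=3: s = 7+5 = 12
k=3,j=1: s = 12+4 = 16
k=3,j=2: s = 16+5 = 21
k=3,j=3: s = 21+6 = 27
k=3,j=4: s = 27+7 = 34
k=4,j=1: s = 34+5 = 39
k=4,j=2: s = 39+6 = 45
k=4,j=3: s = 45+7 = 52
k=4,j=4: s = 52+8 = 60
k=4,j=5: s = 60+9 = 69
k=5,j=1: s = 69+6 = 75
k=5,j=2: s = 75+7 = 82
k=5,j=3: s = 82+8 = 90
k=5,j=4: s = 90+9 = 99
k=5,j=5: s = 99+10 = 109
k=5,j=6: s = 109+11 = 120
k=6,j=1: s = 120+7 = 127
k=6,j=2: s = 127+8 = 135
k=6,j=3: s = 135+9 = 144
k=6,j=4: s = 144+10 = 154
k=6,j=5: s = 154+11 = 165
k=6,j=6: s = 165+12 = 177
k=6,j=7: s = 177+13 = 190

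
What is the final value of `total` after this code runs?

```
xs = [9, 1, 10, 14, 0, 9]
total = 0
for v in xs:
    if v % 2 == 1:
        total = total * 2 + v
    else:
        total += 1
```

53

v=9: odd, total = 0*2+9 = 9
v=1: odd, total = 9*2+1 = 19
v=10: not odd, total = 19+1 = 20
v=14: not odd, total = 20+1 = 21
v=0: not odd, total = 21+1 = 22
v=9: odd, total = 22*2+9 = 53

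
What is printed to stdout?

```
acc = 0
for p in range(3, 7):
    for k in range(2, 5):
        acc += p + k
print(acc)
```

p=3,k=2: acc = 0+5 = 5
p=3,k=3: acc = 5+6 = 11
p=3,k=4: acc = 11+7 = 18
p=4,k=2: acc = 18+6 = 24
p=4,k=3: acc = 24+7 = 31
p=4,k=4: acc = 31+8 = 39
p=5,k=2: acc = 39+7 = 46
p=5,k=3: acc = 46+8 = 54
p=5,k=4: acc = 54+9 = 63
p=6,k=2: acc = 63+8 = 71
p=6,k=3: acc = 71+9 = 80
p=6,k=4: acc = 80+10 = 90

90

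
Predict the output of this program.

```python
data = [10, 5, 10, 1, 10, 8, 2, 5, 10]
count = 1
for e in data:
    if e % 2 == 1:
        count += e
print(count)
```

e=10: not odd
e=5: odd, count = 1+5 = 6
e=10: not odd
e=1: odd, count = 6+1 = 7
e=10: not odd
e=8: not odd
e=2: not odd
e=5: odd, count = 7+5 = 12
e=10: not odd

12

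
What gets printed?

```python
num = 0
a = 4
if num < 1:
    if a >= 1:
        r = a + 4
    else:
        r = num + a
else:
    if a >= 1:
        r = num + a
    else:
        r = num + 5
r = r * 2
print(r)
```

16

num=0, a=4
num < 1 is True; a >= 1 is True
→ r = a + 4 = 8
r = 8*2 = 16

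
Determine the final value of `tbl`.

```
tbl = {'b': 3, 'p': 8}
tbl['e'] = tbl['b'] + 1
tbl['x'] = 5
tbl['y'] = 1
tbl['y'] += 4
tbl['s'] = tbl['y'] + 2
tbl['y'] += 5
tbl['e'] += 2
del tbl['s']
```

{'b': 3, 'p': 8, 'e': 6, 'x': 5, 'y': 10}

tbl['e'] = tbl['b']+1 = 4 → {'b': 3, 'p': 8, 'e': 4}
tbl['x'] = 5 → {'b': 3, 'p': 8, 'e': 4, 'x': 5}
tbl['y'] = 1 → {'b': 3, 'p': 8, 'e': 4, 'x': 5, 'y': 1}
tbl['y'] = 1+4 = 5 → {'b': 3, 'p': 8, 'e': 4, 'x': 5, 'y': 5}
tbl['s'] = tbl['y']+2 = 7 → {'b': 3, 'p': 8, 'e': 4, 'x': 5, 'y': 5, 's': 7}
tbl['y'] = 5+5 = 10 → {'b': 3, 'p': 8, 'e': 4, 'x': 5, 'y': 10, 's': 7}
tbl['e'] = 4+2 = 6 → {'b': 3, 'p': 8, 'e': 6, 'x': 5, 'y': 10, 's': 7}
del 's' → {'b': 3, 'p': 8, 'e': 6, 'x': 5, 'y': 10}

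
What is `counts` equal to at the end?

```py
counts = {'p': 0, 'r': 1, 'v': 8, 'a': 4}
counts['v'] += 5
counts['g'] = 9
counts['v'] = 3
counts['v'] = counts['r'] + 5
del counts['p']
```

{'r': 1, 'v': 6, 'a': 4, 'g': 9}

counts['v'] = 8+5 = 13 → {'p': 0, 'r': 1, 'v': 13, 'a': 4}
counts['g'] = 9 → {'p': 0, 'r': 1, 'v': 13, 'a': 4, 'g': 9}
counts['v'] = 3 → {'p': 0, 'r': 1, 'v': 3, 'a': 4, 'g': 9}
counts['v'] = counts['r']+5 = 6 → {'p': 0, 'r': 1, 'v': 6, 'a': 4, 'g': 9}
del 'p' → {'r': 1, 'v': 6, 'a': 4, 'g': 9}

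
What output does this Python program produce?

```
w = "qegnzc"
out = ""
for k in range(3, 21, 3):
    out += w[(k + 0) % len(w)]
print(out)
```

nqnqnq

k=3: add w[3]='n' → 'n'
k=6: add w[0]='q' → 'nq'
k=9: add w[3]='n' → 'nqn'
k=12: add w[0]='q' → 'nqnq'
k=15: add w[3]='n' → 'nqnqn'
k=18: add w[0]='q' → 'nqnqnq'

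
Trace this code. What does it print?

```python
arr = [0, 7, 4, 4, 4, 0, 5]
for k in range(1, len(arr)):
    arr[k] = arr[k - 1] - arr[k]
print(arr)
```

k=1: arr[1] = 0-7 = -7 → [0, -7, 4, 4, 4, 0, 5]
k=2: arr[2] = (-7)-4 = -11 → [0, -7, -11, 4, 4, 0, 5]
k=3: arr[3] = (-11)-4 = -15 → [0, -7, -11, -15, 4, 0, 5]
k=4: arr[4] = (-15)-4 = -19 → [0, -7, -11, -15, -19, 0, 5]
k=5: arr[5] = (-19)-0 = -19 → [0, -7, -11, -15, -19, -19, 5]
k=6: arr[6] = (-19)-5 = -24 → [0, -7, -11, -15, -19, -19, -24]

[0, -7, -11, -15, -19, -19, -24]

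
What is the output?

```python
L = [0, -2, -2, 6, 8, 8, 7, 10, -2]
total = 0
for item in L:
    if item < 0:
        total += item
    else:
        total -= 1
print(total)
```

item=0: not <0, total = 0-1 = -1
item=-2: <0, total = (-1)+(-2) = -3
item=-2: <0, total = (-3)+(-2) = -5
item=6: not <0, total = (-5)-1 = -6
item=8: not <0, total = (-6)-1 = -7
item=8: not <0, total = (-7)-1 = -8
item=7: not <0, total = (-8)-1 = -9
item=10: not <0, total = (-9)-1 = -10
item=-2: <0, total = (-10)+(-2) = -12

-12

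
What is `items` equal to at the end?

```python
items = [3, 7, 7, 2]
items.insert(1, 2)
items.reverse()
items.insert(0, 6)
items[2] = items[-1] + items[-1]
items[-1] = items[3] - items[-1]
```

insert 2 at 1 → [3, 2, 7, 7, 2]
reverse → [2, 7, 7, 2, 3]
insert 6 at 0 → [6, 2, 7, 7, 2, 3]
items[2] = items[-1]+items[-1] = 3+3 = 6 → [6, 2, 6, 7, 2, 3]
items[-1] = items[3]-items[-1] = 7-3 = 4 → [6, 2, 6, 7, 2, 4]

[6, 2, 6, 7, 2, 4]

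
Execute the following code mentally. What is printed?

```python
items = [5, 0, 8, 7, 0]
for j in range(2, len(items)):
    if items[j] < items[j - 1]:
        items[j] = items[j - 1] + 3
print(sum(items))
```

38

j=2: 8>=0, unchanged → [5, 0, 8, 7, 0]
j=3: 7<8, items[3] = 8+3 = 11 → [5, 0, 8, 11, 0]
j=4: 0<11, items[4] = 11+3 = 14 → [5, 0, 8, 11, 14]
sum = 38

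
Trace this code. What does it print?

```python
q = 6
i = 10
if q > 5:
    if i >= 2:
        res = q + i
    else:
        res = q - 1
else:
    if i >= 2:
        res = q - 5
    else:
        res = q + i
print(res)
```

q=6, i=10
q > 5 is True; i >= 2 is True
→ res = q + i = 16

16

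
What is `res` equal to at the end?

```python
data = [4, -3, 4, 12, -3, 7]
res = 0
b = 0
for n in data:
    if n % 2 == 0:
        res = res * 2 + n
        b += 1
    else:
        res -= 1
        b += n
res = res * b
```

120

n=4: even, res = 0*2+4 = 4; b=1
n=-3: not even, res = 4-1 = 3; b=-2
n=4: even, res = 3*2+4 = 10; b=-1
n=12: even, res = 10*2+12 = 32; b=0
n=-3: not even, res = 32-1 = 31; b=-3
n=7: not even, res = 31-1 = 30; b=4
res*b = 30*4 = 120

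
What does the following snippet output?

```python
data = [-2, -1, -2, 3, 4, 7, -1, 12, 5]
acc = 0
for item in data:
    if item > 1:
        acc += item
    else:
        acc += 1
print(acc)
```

35

item=-2: not >1, acc = 0+1 = 1
item=-1: not >1, acc = 1+1 = 2
item=-2: not >1, acc = 2+1 = 3
item=3: >1, acc = 3+3 = 6
item=4: >1, acc = 6+4 = 10
item=7: >1, acc = 10+7 = 17
item=-1: not >1, acc = 17+1 = 18
item=12: >1, acc = 18+12 = 30
item=5: >1, acc = 30+5 = 35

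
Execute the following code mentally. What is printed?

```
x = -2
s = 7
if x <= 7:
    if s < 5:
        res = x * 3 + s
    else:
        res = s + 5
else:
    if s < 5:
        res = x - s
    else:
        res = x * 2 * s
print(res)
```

x=-2, s=7
x <= 7 is True; s < 5 is False
→ res = s + 5 = 12

12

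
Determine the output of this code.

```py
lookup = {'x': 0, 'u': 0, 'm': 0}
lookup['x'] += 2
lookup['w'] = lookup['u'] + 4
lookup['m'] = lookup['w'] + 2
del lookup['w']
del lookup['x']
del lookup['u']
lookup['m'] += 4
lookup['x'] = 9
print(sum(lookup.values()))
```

19

lookup['x'] = 0+2 = 2 → {'x': 2, 'u': 0, 'm': 0}
lookup['w'] = lookup['u']+4 = 4 → {'x': 2, 'u': 0, 'm': 0, 'w': 4}
lookup['m'] = lookup['w']+2 = 6 → {'x': 2, 'u': 0, 'm': 6, 'w': 4}
del 'w' → {'x': 2, 'u': 0, 'm': 6}
del 'x' → {'u': 0, 'm': 6}
del 'u' → {'m': 6}
lookup['m'] = 6+4 = 10 → {'m': 10}
lookup['x'] = 9 → {'m': 10, 'x': 9}
sum of values = 19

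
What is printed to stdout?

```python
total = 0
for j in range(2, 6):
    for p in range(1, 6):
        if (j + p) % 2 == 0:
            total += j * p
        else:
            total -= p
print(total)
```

j=2,p=1: odd sum, total = 0-1 = -1
j=2,p=2: even sum, total = (-1)+4 = 3
j=2,p=3: odd sum, total = 3-3 = 0
j=2,p=4: even sum, total = 0+8 = 8
j=2,p=5: odd sum, total = 8-5 = 3
j=3,p=1: even sum, total = 3+3 = 6
j=3,p=2: odd sum, total = 6-2 = 4
j=3,p=3: even sum, total = 4+9 = 13
j=3,p=4: odd sum, total = 13-4 = 9
j=3,p=5: even sum, total = 9+15 = 24
j=4,p=1: odd sum, total = 24-1 = 23
j=4,p=2: even sum, total = 23+8 = 31
j=4,p=3: odd sum, total = 31-3 = 28
j=4,p=4: even sum, total = 28+16 = 44
j=4,p=5: odd sum, total = 44-5 = 39
j=5,p=1: even sum, total = 39+5 = 44
j=5,p=2: odd sum, total = 44-2 = 42
j=5,p=3: even sum, total = 42+15 = 57
j=5,p=4: odd sum, total = 57-4 = 53
j=5,p=5: even sum, total = 53+25 = 78

78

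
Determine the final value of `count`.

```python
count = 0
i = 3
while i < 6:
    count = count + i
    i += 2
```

8

i=3: count = 0+3 = 3
i=5: count = 3+5 = 8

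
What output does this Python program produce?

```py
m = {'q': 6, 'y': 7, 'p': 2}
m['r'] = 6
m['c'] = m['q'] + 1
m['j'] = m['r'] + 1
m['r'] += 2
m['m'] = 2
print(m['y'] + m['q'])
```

13

m['r'] = 6 → {'q': 6, 'y': 7, 'p': 2, 'r': 6}
m['c'] = m['q']+1 = 7 → {'q': 6, 'y': 7, 'p': 2, 'r': 6, 'c': 7}
m['j'] = m['r']+1 = 7 → {'q': 6, 'y': 7, 'p': 2, 'r': 6, 'c': 7, 'j': 7}
m['r'] = 6+2 = 8 → {'q': 6, 'y': 7, 'p': 2, 'r': 8, 'c': 7, 'j': 7}
m['m'] = 2 → {'q': 6, 'y': 7, 'p': 2, 'r': 8, 'c': 7, 'j': 7, 'm': 2}
m['y']+m['q'] = 7+6 = 13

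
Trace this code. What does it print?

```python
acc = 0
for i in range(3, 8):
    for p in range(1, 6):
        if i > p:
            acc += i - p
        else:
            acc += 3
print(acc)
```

i=3,p=1: 3>1, acc = 0+2 = 2
i=3,p=2: 3>2, acc = 2+1 = 3
i=3,p=3: not 3>3, acc = 3+3 = 6
i=3,p=4: not 3>4, acc = 6+3 = 9
i=3,p=5: not 3>5, acc = 9+3 = 12
i=4,p=1: 4>1, acc = 12+3 = 15
i=4,p=2: 4>2, acc = 15+2 = 17
i=4,p=3: 4>3, acc = 17+1 = 18
i=4,p=4: not 4>4, acc = 18+3 = 21
i=4,p=5: not 4>5, acc = 21+3 = 24
i=5,p=1: 5>1, acc = 24+4 = 28
i=5,p=2: 5>2, acc = 28+3 = 31
i=5,p=3: 5>3, acc = 31+2 = 33
i=5,p=4: 5>4, acc = 33+1 = 34
i=5,p=5: not 5>5, acc = 34+3 = 37
i=6,p=1: 6>1, acc = 37+5 = 42
i=6,p=2: 6>2, acc = 42+4 = 46
i=6,p=3: 6>3, acc = 46+3 = 49
i=6,p=4: 6>4, acc = 49+2 = 51
i=6,p=5: 6>5, acc = 51+1 = 52
i=7,p=1: 7>1, acc = 52+6 = 58
i=7,p=2: 7>2, acc = 58+5 = 63
i=7,p=3: 7>3, acc = 63+4 = 67
i=7,p=4: 7>4, acc = 67+3 = 70
i=7,p=5: 7>5, acc = 70+2 = 72

72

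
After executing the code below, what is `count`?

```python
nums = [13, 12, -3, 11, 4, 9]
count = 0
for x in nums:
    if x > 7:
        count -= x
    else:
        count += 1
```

-43

x=13: >7, count = 0-13 = -13
x=12: >7, count = (-13)-12 = -25
x=-3: not >7, count = (-25)+1 = -24
x=11: >7, count = (-24)-11 = -35
x=4: not >7, count = (-35)+1 = -34
x=9: >7, count = (-34)-9 = -43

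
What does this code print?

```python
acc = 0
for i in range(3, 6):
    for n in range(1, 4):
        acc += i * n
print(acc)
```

i=3,n=1: acc = 0+3 = 3
i=3,n=2: acc = 3+6 = 9
i=3,n=3: acc = 9+9 = 18
i=4,n=1: acc = 18+4 = 22
i=4,n=2: acc = 22+8 = 30
i=4,n=3: acc = 30+12 = 42
i=5,n=1: acc = 42+5 = 47
i=5,n=2: acc = 47+10 = 57
i=5,n=3: acc = 57+15 = 72

72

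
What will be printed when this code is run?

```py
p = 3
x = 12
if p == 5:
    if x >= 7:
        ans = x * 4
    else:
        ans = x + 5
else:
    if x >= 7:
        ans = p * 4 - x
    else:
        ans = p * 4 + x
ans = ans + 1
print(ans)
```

p=3, x=12
p == 5 is False; x >= 7 is True
→ ans = p * 4 - x = 0
ans = 0+1 = 1

1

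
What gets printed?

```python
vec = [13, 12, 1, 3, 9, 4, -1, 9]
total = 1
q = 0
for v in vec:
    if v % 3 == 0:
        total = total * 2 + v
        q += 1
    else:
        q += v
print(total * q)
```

v=13: not %3==0; q=13
v=12: %3==0, total = 1*2+12 = 14; q=14
v=1: not %3==0; q=15
v=3: %3==0, total = 14*2+3 = 31; q=16
v=9: %3==0, total = 31*2+9 = 71; q=17
v=4: not %3==0; q=21
v=-1: not %3==0; q=20
v=9: %3==0, total = 71*2+9 = 151; q=21
total*q = 151*21 = 3171

3171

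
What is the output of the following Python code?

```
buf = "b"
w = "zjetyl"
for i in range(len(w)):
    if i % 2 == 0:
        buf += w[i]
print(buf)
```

i=0: add 'z' → 'bz'
i=1: skip
i=2: add 'e' → 'bze'
i=3: skip
i=4: add 'y' → 'bzey'
i=5: skip

bzey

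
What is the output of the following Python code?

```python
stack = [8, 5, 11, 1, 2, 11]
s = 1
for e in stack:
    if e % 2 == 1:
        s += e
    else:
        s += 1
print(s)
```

31

e=8: not odd, s = 1+1 = 2
e=5: odd, s = 2+5 = 7
e=11: odd, s = 7+11 = 18
e=1: odd, s = 18+1 = 19
e=2: not odd, s = 19+1 = 20
e=11: odd, s = 20+11 = 31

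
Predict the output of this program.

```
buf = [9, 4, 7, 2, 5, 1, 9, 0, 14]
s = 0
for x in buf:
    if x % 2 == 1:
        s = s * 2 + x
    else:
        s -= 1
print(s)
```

x=9: odd, s = 0*2+9 = 9
x=4: not odd, s = 9-1 = 8
x=7: odd, s = 8*2+7 = 23
x=2: not odd, s = 23-1 = 22
x=5: odd, s = 22*2+5 = 49
x=1: odd, s = 49*2+1 = 99
x=9: odd, s = 99*2+9 = 207
x=0: not odd, s = 207-1 = 206
x=14: not odd, s = 206-1 = 205

205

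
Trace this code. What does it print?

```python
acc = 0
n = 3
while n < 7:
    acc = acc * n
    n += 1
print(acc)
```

0

n=3: acc = 0*3 = 0
n=4: acc = 0*4 = 0
n=5: acc = 0*5 = 0
n=6: acc = 0*6 = 0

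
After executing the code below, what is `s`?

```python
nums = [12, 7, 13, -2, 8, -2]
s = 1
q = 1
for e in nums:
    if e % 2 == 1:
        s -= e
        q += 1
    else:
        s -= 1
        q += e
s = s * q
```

-437

e=12: not odd, s = 1-1 = 0; q=13
e=7: odd, s = 0-7 = -7; q=14
e=13: odd, s = (-7)-13 = -20; q=15
e=-2: not odd, s = (-20)-1 = -21; q=13
e=8: not odd, s = (-21)-1 = -22; q=21
e=-2: not odd, s = (-22)-1 = -23; q=19
s*q = (-23)*19 = -437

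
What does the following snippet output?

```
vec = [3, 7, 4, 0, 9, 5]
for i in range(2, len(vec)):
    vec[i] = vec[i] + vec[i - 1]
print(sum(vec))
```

77

i=2: vec[2] = 4+7 = 11 → [3, 7, 11, 0, 9, 5]
i=3: vec[3] = 0+11 = 11 → [3, 7, 11, 11, 9, 5]
i=4: vec[4] = 9+11 = 20 → [3, 7, 11, 11, 20, 5]
i=5: vec[5] = 5+20 = 25 → [3, 7, 11, 11, 20, 25]
sum = 77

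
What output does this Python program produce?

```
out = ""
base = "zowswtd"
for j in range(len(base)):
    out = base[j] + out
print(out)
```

j=0: prepend 'z' → 'z'
j=1: prepend 'o' → 'oz'
j=2: prepend 'w' → 'woz'
j=3: prepend 's' → 'swoz'
j=4: prepend 'w' → 'wswoz'
j=5: prepend 't' → 'twswoz'
j=6: prepend 'd' → 'dtwswoz'

dtwswoz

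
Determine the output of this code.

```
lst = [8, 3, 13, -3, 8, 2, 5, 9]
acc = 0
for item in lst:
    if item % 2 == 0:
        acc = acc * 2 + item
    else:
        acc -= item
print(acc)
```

item=8: even, acc = 0*2+8 = 8
item=3: not even, acc = 8-3 = 5
item=13: not even, acc = 5-13 = -8
item=-3: not even, acc = (-8)-(-3) = -5
item=8: even, acc = (-5)*2+8 = -2
item=2: even, acc = (-2)*2+2 = -2
item=5: not even, acc = (-2)-5 = -7
item=9: not even, acc = (-7)-9 = -16

-16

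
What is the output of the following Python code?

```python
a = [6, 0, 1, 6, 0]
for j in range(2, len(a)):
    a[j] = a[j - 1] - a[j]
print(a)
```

[6, 0, -1, -7, -7]

j=2: a[2] = 0-1 = -1 → [6, 0, -1, 6, 0]
j=3: a[3] = (-1)-6 = -7 → [6, 0, -1, -7, 0]
j=4: a[4] = (-7)-0 = -7 → [6, 0, -1, -7, -7]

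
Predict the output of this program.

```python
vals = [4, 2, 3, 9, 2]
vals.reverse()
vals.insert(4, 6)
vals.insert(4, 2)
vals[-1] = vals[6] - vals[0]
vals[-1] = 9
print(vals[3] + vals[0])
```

4

reverse → [2, 9, 3, 2, 4]
insert 6 at 4 → [2, 9, 3, 2, 6, 4]
insert 2 at 4 → [2, 9, 3, 2, 2, 6, 4]
vals[-1] = vals[6]-vals[0] = 4-2 = 2 → [2, 9, 3, 2, 2, 6, 2]
vals[-1] = 9 → [2, 9, 3, 2, 2, 6, 9]
vals[3]+vals[0] = 2+2 = 4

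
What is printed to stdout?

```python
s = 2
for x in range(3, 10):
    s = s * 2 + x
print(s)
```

x=3: s = 2*2+3 = 7
x=4: s = 7*2+4 = 18
x=5: s = 18*2+5 = 41
x=6: s = 41*2+6 = 88
x=7: s = 88*2+7 = 183
x=8: s = 183*2+8 = 374
x=9: s = 374*2+9 = 757

757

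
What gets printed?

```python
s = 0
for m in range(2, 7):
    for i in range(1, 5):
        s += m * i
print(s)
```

200

m=2,i=1: s = 0+2 = 2
m=2,i=2: s = 2+4 = 6
m=2,i=3: s = 6+6 = 12
m=2,i=4: s = 12+8 = 20
m=3,i=1: s = 20+3 = 23
m=3,i=2: s = 23+6 = 29
m=3,i=3: s = 29+9 = 38
m=3,i=4: s = 38+12 = 50
m=4,i=1: s = 50+4 = 54
m=4,i=2: s = 54+8 = 62
m=4,i=3: s = 62+12 = 74
m=4,i=4: s = 74+16 = 90
m=5,i=1: s = 90+5 = 95
m=5,i=2: s = 95+10 = 105
m=5,i=3: s = 105+15 = 120
m=5,i=4: s = 120+20 = 140
m=6,i=1: s = 140+6 = 146
m=6,i=2: s = 146+12 = 158
m=6,i=3: s = 158+18 = 176
m=6,i=4: s = 176+24 = 200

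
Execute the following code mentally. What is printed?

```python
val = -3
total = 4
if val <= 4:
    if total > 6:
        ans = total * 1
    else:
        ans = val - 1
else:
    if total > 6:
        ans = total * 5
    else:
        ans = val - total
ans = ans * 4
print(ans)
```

val=-3, total=4
val <= 4 is True; total > 6 is False
→ ans = val - 1 = -4
ans = (-4)*4 = -16

-16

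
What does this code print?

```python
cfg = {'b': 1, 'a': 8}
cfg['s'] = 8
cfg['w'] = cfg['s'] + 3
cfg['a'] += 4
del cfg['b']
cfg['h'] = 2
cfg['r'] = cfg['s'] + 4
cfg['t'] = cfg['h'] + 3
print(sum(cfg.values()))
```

50

cfg['s'] = 8 → {'b': 1, 'a': 8, 's': 8}
cfg['w'] = cfg['s']+3 = 11 → {'b': 1, 'a': 8, 's': 8, 'w': 11}
cfg['a'] = 8+4 = 12 → {'b': 1, 'a': 12, 's': 8, 'w': 11}
del 'b' → {'a': 12, 's': 8, 'w': 11}
cfg['h'] = 2 → {'a': 12, 's': 8, 'w': 11, 'h': 2}
cfg['r'] = cfg['s']+4 = 12 → {'a': 12, 's': 8, 'w': 11, 'h': 2, 'r': 12}
cfg['t'] = cfg['h']+3 = 5 → {'a': 12, 's': 8, 'w': 11, 'h': 2, 'r': 12, 't': 5}
sum of values = 50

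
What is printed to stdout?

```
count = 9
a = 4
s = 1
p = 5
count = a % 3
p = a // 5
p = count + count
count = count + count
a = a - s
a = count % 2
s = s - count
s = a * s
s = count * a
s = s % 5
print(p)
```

2

count = 4%3 = 1
p = 4//5 = 0
p = 1+1 = 2
count = 1+1 = 2
a = 4-1 = 3
a = 2%2 = 0
s = 1-2 = -1
s = 0*(-1) = 0
s = 2*0 = 0
s = 0%5 = 0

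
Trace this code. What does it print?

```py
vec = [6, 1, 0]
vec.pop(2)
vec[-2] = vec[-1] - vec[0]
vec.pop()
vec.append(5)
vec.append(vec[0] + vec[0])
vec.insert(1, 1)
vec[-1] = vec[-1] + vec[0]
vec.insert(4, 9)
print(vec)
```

[-5, 1, 5, -15, 9]

pop(2) removes 0 → [6, 1]
vec[-2] = vec[-1]-vec[0] = 1-6 = -5 → [-5, 1]
pop() removes 1 → [-5]
append 5 → [-5, 5]
append vec[0]+vec[0] = (-5)+(-5) = -10 → [-5, 5, -10]
insert 1 at 1 → [-5, 1, 5, -10]
vec[-1] = vec[-1]+vec[0] = (-10)+(-5) = -15 → [-5, 1, 5, -15]
insert 9 at 4 → [-5, 1, 5, -15, 9]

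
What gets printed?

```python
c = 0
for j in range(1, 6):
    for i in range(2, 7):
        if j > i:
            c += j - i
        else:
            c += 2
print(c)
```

j=1,i=2: not 1>2, c = 0+2 = 2
j=1,i=3: not 1>3, c = 2+2 = 4
j=1,i=4: not 1>4, c = 4+2 = 6
j=1,i=5: not 1>5, c = 6+2 = 8
j=1,i=6: not 1>6, c = 8+2 = 10
j=2,i=2: not 2>2, c = 10+2 = 12
j=2,i=3: not 2>3, c = 12+2 = 14
j=2,i=4: not 2>4, c = 14+2 = 16
j=2,i=5: not 2>5, c = 16+2 = 18
j=2,i=6: not 2>6, c = 18+2 = 20
j=3,i=2: 3>2, c = 20+1 = 21
j=3,i=3: not 3>3, c = 21+2 = 23
j=3,i=4: not 3>4, c = 23+2 = 25
j=3,i=5: not 3>5, c = 25+2 = 27
j=3,i=6: not 3>6, c = 27+2 = 29
j=4,i=2: 4>2, c = 29+2 = 31
j=4,i=3: 4>3, c = 31+1 = 32
j=4,i=4: not 4>4, c = 32+2 = 34
j=4,i=5: not 4>5, c = 34+2 = 36
j=4,i=6: not 4>6, c = 36+2 = 38
j=5,i=2: 5>2, c = 38+3 = 41
j=5,i=3: 5>3, c = 41+2 = 43
j=5,i=4: 5>4, c = 43+1 = 44
j=5,i=5: not 5>5, c = 44+2 = 46
j=5,i=6: not 5>6, c = 46+2 = 48

48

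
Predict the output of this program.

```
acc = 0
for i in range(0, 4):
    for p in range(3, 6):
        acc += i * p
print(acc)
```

72

i=0,p=3: acc = 0+0 = 0
i=0,p=4: acc = 0+0 = 0
i=0,p=5: acc = 0+0 = 0
i=1,p=3: acc = 0+3 = 3
i=1,p=4: acc = 3+4 = 7
i=1,p=5: acc = 7+5 = 12
i=2,p=3: acc = 12+6 = 18
i=2,p=4: acc = 18+8 = 26
i=2,p=5: acc = 26+10 = 36
i=3,p=3: acc = 36+9 = 45
i=3,p=4: acc = 45+12 = 57
i=3,p=5: acc = 57+15 = 72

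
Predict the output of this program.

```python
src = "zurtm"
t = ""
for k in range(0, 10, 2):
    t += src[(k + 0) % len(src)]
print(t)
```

zrmut

k=0: add src[0]='z' → 'z'
k=2: add src[2]='r' → 'zr'
k=4: add src[4]='m' → 'zrm'
k=6: add src[1]='u' → 'zrmu'
k=8: add src[3]='t' → 'zrmut'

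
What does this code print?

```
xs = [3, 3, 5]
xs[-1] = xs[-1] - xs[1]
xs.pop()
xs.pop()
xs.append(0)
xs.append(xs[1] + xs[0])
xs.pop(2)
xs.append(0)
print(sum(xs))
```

3

xs[-1] = xs[-1]-xs[1] = 5-3 = 2 → [3, 3, 2]
pop() removes 2 → [3, 3]
pop() removes 3 → [3]
append 0 → [3, 0]
append xs[1]+xs[0] = 0+3 = 3 → [3, 0, 3]
pop(2) removes 3 → [3, 0]
append 0 → [3, 0, 0]
sum = 3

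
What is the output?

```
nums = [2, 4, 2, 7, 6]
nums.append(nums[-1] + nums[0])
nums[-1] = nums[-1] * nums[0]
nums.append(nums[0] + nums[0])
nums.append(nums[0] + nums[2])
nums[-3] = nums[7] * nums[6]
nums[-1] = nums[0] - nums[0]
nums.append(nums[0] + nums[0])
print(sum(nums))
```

append nums[-1]+nums[0] = 6+2 = 8 → [2, 4, 2, 7, 6, 8]
nums[-1] = nums[-1]*nums[0] = 8*2 = 16 → [2, 4, 2, 7, 6, 16]
append nums[0]+nums[0] = 2+2 = 4 → [2, 4, 2, 7, 6, 16, 4]
append nums[0]+nums[2] = 2+2 = 4 → [2, 4, 2, 7, 6, 16, 4, 4]
nums[-3] = nums[7]*nums[6] = 4*4 = 16 → [2, 4, 2, 7, 6, 16, 4, 4]
nums[-1] = nums[0]-nums[0] = 2-2 = 0 → [2, 4, 2, 7, 6, 16, 4, 0]
append nums[0]+nums[0] = 2+2 = 4 → [2, 4, 2, 7, 6, 16, 4, 0, 4]
sum = 45

45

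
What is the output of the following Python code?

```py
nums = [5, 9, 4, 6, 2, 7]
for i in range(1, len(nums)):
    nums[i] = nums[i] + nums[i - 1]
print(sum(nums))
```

120

i=1: nums[1] = 9+5 = 14 → [5, 14, 4, 6, 2, 7]
i=2: nums[2] = 4+14 = 18 → [5, 14, 18, 6, 2, 7]
i=3: nums[3] = 6+18 = 24 → [5, 14, 18, 24, 2, 7]
i=4: nums[4] = 2+24 = 26 → [5, 14, 18, 24, 26, 7]
i=5: nums[5] = 7+26 = 33 → [5, 14, 18, 24, 26, 33]
sum = 120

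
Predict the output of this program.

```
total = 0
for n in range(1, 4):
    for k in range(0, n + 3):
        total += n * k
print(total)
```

71

n=1,k=0: total = 0+0 = 0
n=1,k=1: total = 0+1 = 1
n=1,k=2: total = 1+2 = 3
n=1,k=3: total = 3+3 = 6
n=2,k=0: total = 6+0 = 6
n=2,k=1: total = 6+2 = 8
n=2,k=2: total = 8+4 = 12
n=2,k=3: total = 12+6 = 18
n=2,k=4: total = 18+8 = 26
n=3,k=0: total = 26+0 = 26
n=3,k=1: total = 26+3 = 29
n=3,k=2: total = 29+6 = 35
n=3,k=3: total = 35+9 = 44
n=3,k=4: total = 44+12 = 56
n=3,k=5: total = 56+15 = 71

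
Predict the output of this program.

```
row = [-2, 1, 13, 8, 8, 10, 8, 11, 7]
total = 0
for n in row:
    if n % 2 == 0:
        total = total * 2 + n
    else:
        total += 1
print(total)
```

126

n=-2: even, total = 0*2+(-2) = -2
n=1: not even, total = (-2)+1 = -1
n=13: not even, total = (-1)+1 = 0
n=8: even, total = 0*2+8 = 8
n=8: even, total = 8*2+8 = 24
n=10: even, total = 24*2+10 = 58
n=8: even, total = 58*2+8 = 124
n=11: not even, total = 124+1 = 125
n=7: not even, total = 125+1 = 126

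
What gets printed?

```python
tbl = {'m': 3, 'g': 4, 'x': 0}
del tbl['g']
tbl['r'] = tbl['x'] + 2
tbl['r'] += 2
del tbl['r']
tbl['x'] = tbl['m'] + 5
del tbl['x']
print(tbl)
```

del 'g' → {'m': 3, 'x': 0}
tbl['r'] = tbl['x']+2 = 2 → {'m': 3, 'x': 0, 'r': 2}
tbl['r'] = 2+2 = 4 → {'m': 3, 'x': 0, 'r': 4}
del 'r' → {'m': 3, 'x': 0}
tbl['x'] = tbl['m']+5 = 8 → {'m': 3, 'x': 8}
del 'x' → {'m': 3}

{'m': 3}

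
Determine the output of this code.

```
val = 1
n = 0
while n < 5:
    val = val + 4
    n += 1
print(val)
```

21

n=0: val = 1+4 = 5
n=1: val = 5+4 = 9
n=2: val = 9+4 = 13
n=3: val = 13+4 = 17
n=4: val = 17+4 = 21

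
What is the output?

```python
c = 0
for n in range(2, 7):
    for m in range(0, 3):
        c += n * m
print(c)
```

60

n=2,m=0: c = 0+0 = 0
n=2,m=1: c = 0+2 = 2
n=2,m=2: c = 2+4 = 6
n=3,m=0: c = 6+0 = 6
n=3,m=1: c = 6+3 = 9
n=3,m=2: c = 9+6 = 15
n=4,m=0: c = 15+0 = 15
n=4,m=1: c = 15+4 = 19
n=4,m=2: c = 19+8 = 27
n=5,m=0: c = 27+0 = 27
n=5,m=1: c = 27+5 = 32
n=5,m=2: c = 32+10 = 42
n=6,m=0: c = 42+0 = 42
n=6,m=1: c = 42+6 = 48
n=6,m=2: c = 48+12 = 60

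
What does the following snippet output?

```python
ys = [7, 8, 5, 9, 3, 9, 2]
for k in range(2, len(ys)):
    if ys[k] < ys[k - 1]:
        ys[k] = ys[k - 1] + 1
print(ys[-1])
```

12

k=2: 5<8, ys[2] = 8+1 = 9 → [7, 8, 9, 9, 3, 9, 2]
k=3: 9>=9, unchanged → [7, 8, 9, 9, 3, 9, 2]
k=4: 3<9, ys[4] = 9+1 = 10 → [7, 8, 9, 9, 10, 9, 2]
k=5: 9<10, ys[5] = 10+1 = 11 → [7, 8, 9, 9, 10, 11, 2]
k=6: 2<11, ys[6] = 11+1 = 12 → [7, 8, 9, 9, 10, 11, 12]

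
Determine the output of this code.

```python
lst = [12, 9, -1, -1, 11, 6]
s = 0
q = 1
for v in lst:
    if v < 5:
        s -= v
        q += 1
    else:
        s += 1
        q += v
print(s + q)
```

v=12: not <5, s = 0+1 = 1; q=13
v=9: not <5, s = 1+1 = 2; q=22
v=-1: <5, s = 2-(-1) = 3; q=23
v=-1: <5, s = 3-(-1) = 4; q=24
v=11: not <5, s = 4+1 = 5; q=35
v=6: not <5, s = 5+1 = 6; q=41
s+q = 6+41 = 47

47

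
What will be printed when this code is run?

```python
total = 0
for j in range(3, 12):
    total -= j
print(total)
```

j=3: total = 0-3 = -3
j=4: total = (-3)-4 = -7
j=5: total = (-7)-5 = -12
j=6: total = (-12)-6 = -18
j=7: total = (-18)-7 = -25
j=8: total = (-25)-8 = -33
j=9: total = (-33)-9 = -42
j=10: total = (-42)-10 = -52
j=11: total = (-52)-11 = -63

-63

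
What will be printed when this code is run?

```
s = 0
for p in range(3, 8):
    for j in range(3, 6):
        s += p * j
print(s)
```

p=3,j=3: s = 0+9 = 9
p=3,j=4: s = 9+12 = 21
p=3,j=5: s = 21+15 = 36
p=4,j=3: s = 36+12 = 48
p=4,j=4: s = 48+16 = 64
p=4,j=5: s = 64+20 = 84
p=5,j=3: s = 84+15 = 99
p=5,j=4: s = 99+20 = 119
p=5,j=5: s = 119+25 = 144
p=6,j=3: s = 144+18 = 162
p=6,j=4: s = 162+24 = 186
p=6,j=5: s = 186+30 = 216
p=7,j=3: s = 216+21 = 237
p=7,j=4: s = 237+28 = 265
p=7,j=5: s = 265+35 = 300

300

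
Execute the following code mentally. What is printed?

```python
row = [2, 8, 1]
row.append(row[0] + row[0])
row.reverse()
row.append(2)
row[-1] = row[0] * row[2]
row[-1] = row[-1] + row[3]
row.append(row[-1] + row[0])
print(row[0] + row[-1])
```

42

append row[0]+row[0] = 2+2 = 4 → [2, 8, 1, 4]
reverse → [4, 1, 8, 2]
append 2 → [4, 1, 8, 2, 2]
row[-1] = row[0]*row[2] = 4*8 = 32 → [4, 1, 8, 2, 32]
row[-1] = row[-1]+row[3] = 32+2 = 34 → [4, 1, 8, 2, 34]
append row[-1]+row[0] = 34+4 = 38 → [4, 1, 8, 2, 34, 38]
row[0]+row[-1] = 4+38 = 42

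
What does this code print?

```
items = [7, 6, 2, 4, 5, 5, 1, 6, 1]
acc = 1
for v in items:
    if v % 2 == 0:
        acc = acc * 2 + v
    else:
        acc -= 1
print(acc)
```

v=7: not even, acc = 1-1 = 0
v=6: even, acc = 0*2+6 = 6
v=2: even, acc = 6*2+2 = 14
v=4: even, acc = 14*2+4 = 32
v=5: not even, acc = 32-1 = 31
v=5: not even, acc = 31-1 = 30
v=1: not even, acc = 30-1 = 29
v=6: even, acc = 29*2+6 = 64
v=1: not even, acc = 64-1 = 63

63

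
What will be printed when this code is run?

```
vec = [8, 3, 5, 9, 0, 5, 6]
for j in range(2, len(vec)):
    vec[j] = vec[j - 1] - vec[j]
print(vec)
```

j=2: vec[2] = 3-5 = -2 → [8, 3, -2, 9, 0, 5, 6]
j=3: vec[3] = (-2)-9 = -11 → [8, 3, -2, -11, 0, 5, 6]
j=4: vec[4] = (-11)-0 = -11 → [8, 3, -2, -11, -11, 5, 6]
j=5: vec[5] = (-11)-5 = -16 → [8, 3, -2, -11, -11, -16, 6]
j=6: vec[6] = (-16)-6 = -22 → [8, 3, -2, -11, -11, -16, -22]

[8, 3, -2, -11, -11, -16, -22]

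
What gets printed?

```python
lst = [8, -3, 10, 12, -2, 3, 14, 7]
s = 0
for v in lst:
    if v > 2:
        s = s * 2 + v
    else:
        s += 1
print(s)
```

v=8: >2, s = 0*2+8 = 8
v=-3: not >2, s = 8+1 = 9
v=10: >2, s = 9*2+10 = 28
v=12: >2, s = 28*2+12 = 68
v=-2: not >2, s = 68+1 = 69
v=3: >2, s = 69*2+3 = 141
v=14: >2, s = 141*2+14 = 296
v=7: >2, s = 296*2+7 = 599

599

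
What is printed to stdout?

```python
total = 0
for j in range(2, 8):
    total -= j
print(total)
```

j=2: total = 0-2 = -2
j=3: total = (-2)-3 = -5
j=4: total = (-5)-4 = -9
j=5: total = (-9)-5 = -14
j=6: total = (-14)-6 = -20
j=7: total = (-20)-7 = -27

-27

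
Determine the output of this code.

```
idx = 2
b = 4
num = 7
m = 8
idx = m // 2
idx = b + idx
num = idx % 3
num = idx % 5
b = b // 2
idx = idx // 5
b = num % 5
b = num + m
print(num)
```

3

idx = 8//2 = 4
idx = 4+4 = 8
num = 8%3 = 2
num = 8%5 = 3
b = 4//2 = 2
idx = 8//5 = 1
b = 3%5 = 3
b = 3+8 = 11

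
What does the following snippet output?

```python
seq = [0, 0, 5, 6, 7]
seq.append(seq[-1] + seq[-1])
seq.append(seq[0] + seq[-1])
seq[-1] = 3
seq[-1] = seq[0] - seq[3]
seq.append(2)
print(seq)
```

[0, 0, 5, 6, 7, 14, -6, 2]

append seq[-1]+seq[-1] = 7+7 = 14 → [0, 0, 5, 6, 7, 14]
append seq[0]+seq[-1] = 0+14 = 14 → [0, 0, 5, 6, 7, 14, 14]
seq[-1] = 3 → [0, 0, 5, 6, 7, 14, 3]
seq[-1] = seq[0]-seq[3] = 0-6 = -6 → [0, 0, 5, 6, 7, 14, -6]
append 2 → [0, 0, 5, 6, 7, 14, -6, 2]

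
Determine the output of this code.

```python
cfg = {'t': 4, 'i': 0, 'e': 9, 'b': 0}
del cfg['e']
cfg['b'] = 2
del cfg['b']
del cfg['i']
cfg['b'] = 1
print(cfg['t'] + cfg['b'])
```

del 'e' → {'t': 4, 'i': 0, 'b': 0}
cfg['b'] = 2 → {'t': 4, 'i': 0, 'b': 2}
del 'b' → {'t': 4, 'i': 0}
del 'i' → {'t': 4}
cfg['b'] = 1 → {'t': 4, 'b': 1}
cfg['t']+cfg['b'] = 4+1 = 5

5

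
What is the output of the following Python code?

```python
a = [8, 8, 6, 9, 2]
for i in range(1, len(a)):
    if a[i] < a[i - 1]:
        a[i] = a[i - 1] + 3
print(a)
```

[8, 8, 11, 14, 17]

i=1: 8>=8, unchanged → [8, 8, 6, 9, 2]
i=2: 6<8, a[2] = 8+3 = 11 → [8, 8, 11, 9, 2]
i=3: 9<11, a[3] = 11+3 = 14 → [8, 8, 11, 14, 2]
i=4: 2<14, a[4] = 14+3 = 17 → [8, 8, 11, 14, 17]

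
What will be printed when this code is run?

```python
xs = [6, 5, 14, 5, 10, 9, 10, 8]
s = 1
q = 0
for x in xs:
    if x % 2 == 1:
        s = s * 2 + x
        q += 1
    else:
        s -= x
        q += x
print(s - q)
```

-146

x=6: not odd, s = 1-6 = -5; q=6
x=5: odd, s = (-5)*2+5 = -5; q=7
x=14: not odd, s = (-5)-14 = -19; q=21
x=5: odd, s = (-19)*2+5 = -33; q=22
x=10: not odd, s = (-33)-10 = -43; q=32
x=9: odd, s = (-43)*2+9 = -77; q=33
x=10: not odd, s = (-77)-10 = -87; q=43
x=8: not odd, s = (-87)-8 = -95; q=51
s-q = (-95)-51 = -146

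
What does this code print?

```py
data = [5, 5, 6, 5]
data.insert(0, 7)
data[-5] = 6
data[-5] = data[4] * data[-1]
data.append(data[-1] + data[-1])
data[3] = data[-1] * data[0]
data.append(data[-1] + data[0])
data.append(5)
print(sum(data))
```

insert 7 at 0 → [7, 5, 5, 6, 5]
data[-5] = 6 → [6, 5, 5, 6, 5]
data[-5] = data[4]*data[-1] = 5*5 = 25 → [25, 5, 5, 6, 5]
append data[-1]+data[-1] = 5+5 = 10 → [25, 5, 5, 6, 5, 10]
data[3] = data[-1]*data[0] = 10*25 = 250 → [25, 5, 5, 250, 5, 10]
append data[-1]+data[0] = 10+25 = 35 → [25, 5, 5, 250, 5, 10, 35]
append 5 → [25, 5, 5, 250, 5, 10, 35, 5]
sum = 340

340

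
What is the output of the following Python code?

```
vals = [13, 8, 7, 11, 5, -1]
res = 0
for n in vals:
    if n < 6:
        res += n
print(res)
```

4

n=13: not <6
n=8: not <6
n=7: not <6
n=11: not <6
n=5: <6, res = 0+5 = 5
n=-1: <6, res = 5+(-1) = 4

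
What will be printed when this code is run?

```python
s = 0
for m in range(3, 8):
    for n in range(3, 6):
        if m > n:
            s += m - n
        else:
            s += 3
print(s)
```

37

m=3,n=3: not 3>3, s = 0+3 = 3
m=3,n=4: not 3>4, s = 3+3 = 6
m=3,n=5: not 3>5, s = 6+3 = 9
m=4,n=3: 4>3, s = 9+1 = 10
m=4,n=4: not 4>4, s = 10+3 = 13
m=4,n=5: not 4>5, s = 13+3 = 16
m=5,n=3: 5>3, s = 16+2 = 18
m=5,n=4: 5>4, s = 18+1 = 19
m=5,n=5: not 5>5, s = 19+3 = 22
m=6,n=3: 6>3, s = 22+3 = 25
m=6,n=4: 6>4, s = 25+2 = 27
m=6,n=5: 6>5, s = 27+1 = 28
m=7,n=3: 7>3, s = 28+4 = 32
m=7,n=4: 7>4, s = 32+3 = 35
m=7,n=5: 7>5, s = 35+2 = 37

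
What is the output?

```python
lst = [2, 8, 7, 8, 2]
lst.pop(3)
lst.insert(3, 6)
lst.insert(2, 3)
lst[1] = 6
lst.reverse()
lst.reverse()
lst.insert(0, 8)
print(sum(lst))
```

34

pop(3) removes 8 → [2, 8, 7, 2]
insert 6 at 3 → [2, 8, 7, 6, 2]
insert 3 at 2 → [2, 8, 3, 7, 6, 2]
lst[1] = 6 → [2, 6, 3, 7, 6, 2]
reverse → [2, 6, 7, 3, 6, 2]
reverse → [2, 6, 3, 7, 6, 2]
insert 8 at 0 → [8, 2, 6, 3, 7, 6, 2]
sum = 34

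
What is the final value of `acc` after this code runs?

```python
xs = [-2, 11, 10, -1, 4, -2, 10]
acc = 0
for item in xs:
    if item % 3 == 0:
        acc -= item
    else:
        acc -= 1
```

item=-2: not %3==0, acc = 0-1 = -1
item=11: not %3==0, acc = (-1)-1 = -2
item=10: not %3==0, acc = (-2)-1 = -3
item=-1: not %3==0, acc = (-3)-1 = -4
item=4: not %3==0, acc = (-4)-1 = -5
item=-2: not %3==0, acc = (-5)-1 = -6
item=10: not %3==0, acc = (-6)-1 = -7

-7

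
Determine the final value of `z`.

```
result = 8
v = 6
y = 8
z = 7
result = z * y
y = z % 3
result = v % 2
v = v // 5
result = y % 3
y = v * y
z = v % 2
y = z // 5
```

1

result = 7*8 = 56
y = 7%3 = 1
result = 6%2 = 0
v = 6//5 = 1
result = 1%3 = 1
y = 1*1 = 1
z = 1%2 = 1
y = 1//5 = 0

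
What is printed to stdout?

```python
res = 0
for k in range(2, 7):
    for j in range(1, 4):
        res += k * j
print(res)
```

k=2,j=1: res = 0+2 = 2
k=2,j=2: res = 2+4 = 6
k=2,j=3: res = 6+6 = 12
k=3,j=1: res = 12+3 = 15
k=3,j=2: res = 15+6 = 21
k=3,j=3: res = 21+9 = 30
k=4,j=1: res = 30+4 = 34
k=4,j=2: res = 34+8 = 42
k=4,j=3: res = 42+12 = 54
k=5,j=1: res = 54+5 = 59
k=5,j=2: res = 59+10 = 69
k=5,j=3: res = 69+15 = 84
k=6,j=1: res = 84+6 = 90
k=6,j=2: res = 90+12 = 102
k=6,j=3: res = 102+18 = 120

120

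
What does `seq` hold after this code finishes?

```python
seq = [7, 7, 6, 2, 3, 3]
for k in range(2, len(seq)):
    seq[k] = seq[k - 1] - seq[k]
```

[7, 7, 1, -1, -4, -7]

k=2: seq[2] = 7-6 = 1 → [7, 7, 1, 2, 3, 3]
k=3: seq[3] = 1-2 = -1 → [7, 7, 1, -1, 3, 3]
k=4: seq[4] = (-1)-3 = -4 → [7, 7, 1, -1, -4, 3]
k=5: seq[5] = (-4)-3 = -7 → [7, 7, 1, -1, -4, -7]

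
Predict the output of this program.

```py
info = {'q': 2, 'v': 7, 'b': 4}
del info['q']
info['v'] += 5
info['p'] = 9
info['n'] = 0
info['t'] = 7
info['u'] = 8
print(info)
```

{'v': 12, 'b': 4, 'p': 9, 'n': 0, 't': 7, 'u': 8}

del 'q' → {'v': 7, 'b': 4}
info['v'] = 7+5 = 12 → {'v': 12, 'b': 4}
info['p'] = 9 → {'v': 12, 'b': 4, 'p': 9}
info['n'] = 0 → {'v': 12, 'b': 4, 'p': 9, 'n': 0}
info['t'] = 7 → {'v': 12, 'b': 4, 'p': 9, 'n': 0, 't': 7}
info['u'] = 8 → {'v': 12, 'b': 4, 'p': 9, 'n': 0, 't': 7, 'u': 8}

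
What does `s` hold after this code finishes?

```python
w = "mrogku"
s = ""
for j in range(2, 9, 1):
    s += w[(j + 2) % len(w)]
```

j=2: add w[4]='k' → 'k'
j=3: add w[5]='u' → 'ku'
j=4: add w[0]='m' → 'kum'
j=5: add w[1]='r' → 'kumr'
j=6: add w[2]='o' → 'kumro'
j=7: add w[3]='g' → 'kumrog'
j=8: add w[4]='k' → 'kumrogk'

'kumrogk'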